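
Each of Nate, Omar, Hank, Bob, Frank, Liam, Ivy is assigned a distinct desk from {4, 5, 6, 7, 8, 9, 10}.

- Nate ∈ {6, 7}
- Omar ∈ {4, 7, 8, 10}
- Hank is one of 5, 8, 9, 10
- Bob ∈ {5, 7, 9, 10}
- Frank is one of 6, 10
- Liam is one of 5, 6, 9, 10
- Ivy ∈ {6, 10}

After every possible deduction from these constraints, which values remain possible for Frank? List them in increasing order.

The 7 variables together cover exactly {4, 5, 6, 7, 8, 9, 10} — 7 values for 7 variables — and 4 appears only in Omar's list, so Omar = 4.
Among the 6 still-open variables, 8 fits only Hank (and all 6 values in {5, 6, 7, 8, 9, 10} must be used), so Hank = 8.
Frank and Ivy between them cover only {6, 10} — a naked pair. Remove those values from Nate, Bob, Liam.
Nate has just one choice, so Nate = 7. Eliminate 7 elsewhere: Bob.
No further eliminations apply; Frank can still be any of 6, 10.

6, 10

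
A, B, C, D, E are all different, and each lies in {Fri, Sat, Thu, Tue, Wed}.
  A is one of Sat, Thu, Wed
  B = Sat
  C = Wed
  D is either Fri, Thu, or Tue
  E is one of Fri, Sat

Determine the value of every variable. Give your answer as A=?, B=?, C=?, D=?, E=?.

B has just one choice, so B = Sat. So A, E can't be Sat.
C has just one choice, so C = Wed. Strike Wed from A.
That leaves E = Fri. Eliminate Fri elsewhere: D.
A must be Thu (only option left). So D can't be Thu.
D has just one choice, so D = Tue.

A=Thu, B=Sat, C=Wed, D=Tue, E=Fri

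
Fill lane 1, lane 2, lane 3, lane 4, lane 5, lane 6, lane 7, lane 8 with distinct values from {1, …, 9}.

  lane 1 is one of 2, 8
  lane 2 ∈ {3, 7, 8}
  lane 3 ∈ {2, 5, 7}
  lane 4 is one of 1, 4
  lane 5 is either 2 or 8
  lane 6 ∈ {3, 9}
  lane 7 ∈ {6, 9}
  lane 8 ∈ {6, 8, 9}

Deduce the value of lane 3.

5

lane 1 and lane 5 between them cover only {2, 8} — a naked pair. Remove those values from lane 2, lane 3, lane 8.
lane 7 and lane 8 share exactly the 2 values {6, 9}; by pigeonhole those values go to them, so strike 6, 9 from lane 6.
lane 6 must be 3 (only option left). Strike 3 from lane 2.
lane 2's domain is down to {7}, so lane 2 = 7. Remove 7 from lane 3.
So lane 3 = 5.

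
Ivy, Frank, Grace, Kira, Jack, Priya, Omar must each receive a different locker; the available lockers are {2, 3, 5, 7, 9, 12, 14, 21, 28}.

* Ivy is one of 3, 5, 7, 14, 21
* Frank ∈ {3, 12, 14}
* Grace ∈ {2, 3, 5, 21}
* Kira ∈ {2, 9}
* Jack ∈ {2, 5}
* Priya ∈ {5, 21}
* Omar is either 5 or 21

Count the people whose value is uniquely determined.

3

The 2 variables Priya and Omar are confined to {5, 21}, which locks those values in; drop them from Ivy, Grace, Jack.
Jack has just one choice, so Jack = 2. So Grace, Kira can't be 2.
Grace must be 3 (only option left). Remove 3 from Ivy, Frank.
Kira's domain is down to {9}, so Kira = 9.
Determined: Grace=3, Kira=9, Jack=2. The other people each still have more than one consistent value. That makes 3.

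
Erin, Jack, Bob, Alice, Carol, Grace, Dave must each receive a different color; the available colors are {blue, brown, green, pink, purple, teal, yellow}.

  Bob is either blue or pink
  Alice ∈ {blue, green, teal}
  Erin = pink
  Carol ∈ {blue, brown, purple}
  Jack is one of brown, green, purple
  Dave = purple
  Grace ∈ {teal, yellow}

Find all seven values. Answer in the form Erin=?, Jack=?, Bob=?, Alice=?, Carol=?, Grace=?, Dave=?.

Erin=pink, Jack=green, Bob=blue, Alice=teal, Carol=brown, Grace=yellow, Dave=purple

Erin has just one choice, so Erin = pink. Strike pink from Bob.
Bob has just one choice, so Bob = blue. So Alice, Carol can't be blue.
Dave must be purple (only option left). Remove purple from Jack, Carol.
Carol must be brown (only option left). Eliminate brown elsewhere: Jack.
That leaves Jack = green. Strike green from Alice.
Alice's domain is down to {teal}, so Alice = teal. So Grace can't be teal.
Grace must be yellow (only option left).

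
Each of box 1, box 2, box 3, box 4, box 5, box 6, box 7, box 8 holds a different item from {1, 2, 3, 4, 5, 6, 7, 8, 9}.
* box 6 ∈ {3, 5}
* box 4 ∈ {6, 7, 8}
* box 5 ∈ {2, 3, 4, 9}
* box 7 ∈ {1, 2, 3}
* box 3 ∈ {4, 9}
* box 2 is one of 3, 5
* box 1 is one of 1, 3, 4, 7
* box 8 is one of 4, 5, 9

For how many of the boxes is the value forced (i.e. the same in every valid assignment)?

3

box 2 and box 6 between them cover only {3, 5} — a naked pair. Remove those values from box 1, box 5, box 7, box 8.
box 3 and box 8 between them cover only {4, 9} — a naked pair. Remove those values from box 1, box 5.
box 5 has just one choice, so box 5 = 2. Remove 2 from box 7.
box 7 must be 1 (only option left). Strike 1 from box 1.
box 1's domain is down to {7}, so box 1 = 7. Eliminate 7 elsewhere: box 4.
Determined: box 1=7, box 5=2, box 7=1. The other boxes each still have more than one consistent value. That makes 3.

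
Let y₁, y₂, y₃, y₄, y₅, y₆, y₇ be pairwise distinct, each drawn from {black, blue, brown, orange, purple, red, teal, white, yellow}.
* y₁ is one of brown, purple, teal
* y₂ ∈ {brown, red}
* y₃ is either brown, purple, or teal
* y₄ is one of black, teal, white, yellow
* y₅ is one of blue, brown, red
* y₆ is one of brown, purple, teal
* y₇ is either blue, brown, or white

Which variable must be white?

y₁, y₃, y₆ share exactly the 3 values {brown, purple, teal}; by pigeonhole those values go to them, so strike brown, purple, teal from y₂, y₄, y₅, y₇.
That leaves y₂ = red. Remove red from y₅.
y₅ must be blue (only option left). Remove blue from y₇.
So white goes to y₇.

y₇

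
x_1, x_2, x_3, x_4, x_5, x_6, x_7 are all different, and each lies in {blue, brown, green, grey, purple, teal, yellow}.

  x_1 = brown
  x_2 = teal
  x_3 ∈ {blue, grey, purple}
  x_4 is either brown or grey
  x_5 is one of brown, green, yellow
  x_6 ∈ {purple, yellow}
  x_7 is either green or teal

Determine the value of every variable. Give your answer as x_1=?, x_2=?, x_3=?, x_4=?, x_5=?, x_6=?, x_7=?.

x_1 has just one choice, so x_1 = brown. So x_4, x_5 can't be brown.
That leaves x_2 = teal. So x_7 can't be teal.
x_4's domain is down to {grey}, so x_4 = grey. Remove grey from x_3.
x_7 must be green (only option left). Strike green from x_5.
x_5 must be yellow (only option left). So x_6 can't be yellow.
x_6's domain is down to {purple}, so x_6 = purple. Eliminate purple elsewhere: x_3.
That leaves x_3 = blue.

x_1=brown, x_2=teal, x_3=blue, x_4=grey, x_5=yellow, x_6=purple, x_7=green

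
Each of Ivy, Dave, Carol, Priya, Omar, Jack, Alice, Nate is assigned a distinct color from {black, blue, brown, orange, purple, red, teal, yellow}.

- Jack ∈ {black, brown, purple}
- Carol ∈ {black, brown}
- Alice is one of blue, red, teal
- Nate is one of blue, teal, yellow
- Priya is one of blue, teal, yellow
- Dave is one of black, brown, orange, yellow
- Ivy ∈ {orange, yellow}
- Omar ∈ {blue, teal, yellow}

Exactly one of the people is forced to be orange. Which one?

The 8 variables together cover exactly {black, blue, brown, orange, purple, red, teal, yellow} — 8 values for 8 variables — and purple appears only in Jack's list, so Jack = purple.
The 7 still-open variables together cover exactly {black, blue, brown, orange, red, teal, yellow} — 7 values for 7 variables — and red appears only in Alice's list, so Alice = red.
Priya, Omar, Nate between them cover only {blue, teal, yellow} — a naked triple. Remove those values from Ivy, Dave.
So orange goes to Ivy.

Ivy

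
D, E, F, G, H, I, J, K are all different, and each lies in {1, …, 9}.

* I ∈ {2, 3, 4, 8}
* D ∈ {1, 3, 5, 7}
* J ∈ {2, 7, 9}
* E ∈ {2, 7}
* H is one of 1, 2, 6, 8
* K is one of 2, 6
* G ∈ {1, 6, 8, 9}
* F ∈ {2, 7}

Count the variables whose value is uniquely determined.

2

The 2 variables E and F are confined to {2, 7}, which locks those values in; drop them from D, H, I, J, K.
That leaves J = 9. Eliminate 9 elsewhere: G.
K must be 6 (only option left). Eliminate 6 elsewhere: G, H.
The 2 variables G and H are confined to {1, 8}, which locks those values in; drop them from D, I.
Determined: J=9, K=6. The other variables each still have more than one consistent value. That makes 2.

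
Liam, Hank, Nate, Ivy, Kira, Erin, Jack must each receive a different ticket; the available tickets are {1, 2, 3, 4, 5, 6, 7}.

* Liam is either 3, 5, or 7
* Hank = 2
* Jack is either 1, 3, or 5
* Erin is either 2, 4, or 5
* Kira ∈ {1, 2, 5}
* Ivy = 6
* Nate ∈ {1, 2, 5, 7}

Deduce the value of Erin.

4

Hank has just one choice, so Hank = 2. Eliminate 2 elsewhere: Nate, Kira, Erin.
Ivy must be 6 (only option left).
The 5 still-open variables draw from only 5 values {1, 3, 4, 5, 7}, so each is used; only Erin can be 4, hence Erin = 4.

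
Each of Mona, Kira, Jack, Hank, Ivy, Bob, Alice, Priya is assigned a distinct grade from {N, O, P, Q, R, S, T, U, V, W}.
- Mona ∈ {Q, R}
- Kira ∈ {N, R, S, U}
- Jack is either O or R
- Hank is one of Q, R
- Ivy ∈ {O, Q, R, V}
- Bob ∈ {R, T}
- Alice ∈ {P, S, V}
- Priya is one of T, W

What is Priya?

W

Mona and Hank between them cover only {Q, R} — a naked pair. Remove those values from Kira, Jack, Ivy, Bob.
Jack's domain is down to {O}, so Jack = O. Eliminate O elsewhere: Ivy.
Ivy's domain is down to {V}, so Ivy = V. So Alice can't be V.
That leaves Bob = T. Eliminate T elsewhere: Priya.
So Priya = W.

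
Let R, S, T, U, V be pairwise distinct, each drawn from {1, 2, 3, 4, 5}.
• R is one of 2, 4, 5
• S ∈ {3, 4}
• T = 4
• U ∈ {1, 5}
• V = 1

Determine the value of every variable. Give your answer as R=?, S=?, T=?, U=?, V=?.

R=2, S=3, T=4, U=5, V=1

T has just one choice, so T = 4. Strike 4 from R, S.
That leaves V = 1. So U can't be 1.
S's domain is down to {3}, so S = 3.
That leaves U = 5. So R can't be 5.
That leaves R = 2.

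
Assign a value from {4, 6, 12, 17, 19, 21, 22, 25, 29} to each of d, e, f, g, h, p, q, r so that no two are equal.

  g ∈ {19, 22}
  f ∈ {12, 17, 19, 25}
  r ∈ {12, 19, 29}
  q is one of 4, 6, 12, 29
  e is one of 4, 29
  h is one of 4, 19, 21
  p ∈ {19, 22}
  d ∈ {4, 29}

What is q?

6

d and e between them cover only {4, 29} — a naked pair. Remove those values from h, q, r.
The 2 variables g and p are confined to {19, 22}, which locks those values in; drop them from f, h, r.
That leaves h = 21.
r's domain is down to {12}, so r = 12. Remove 12 from f, q.
So q = 6.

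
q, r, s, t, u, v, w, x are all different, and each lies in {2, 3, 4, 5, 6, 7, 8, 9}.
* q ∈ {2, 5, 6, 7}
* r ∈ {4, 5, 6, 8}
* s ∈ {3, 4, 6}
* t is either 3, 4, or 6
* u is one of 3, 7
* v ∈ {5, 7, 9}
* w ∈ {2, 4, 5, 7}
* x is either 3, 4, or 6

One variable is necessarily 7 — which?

The 8 variables together cover exactly {2, 3, 4, 5, 6, 7, 8, 9} — 8 values for 8 variables — and 8 appears only in r's list, so r = 8.
The 7 still-open variables together cover exactly {2, 3, 4, 5, 6, 7, 9} — 7 values for 7 variables — and 9 appears only in v's list, so v = 9.
The 3 variables s, t, x are confined to {3, 4, 6}, which locks those values in; drop them from q, u, w.
So 7 goes to u.

u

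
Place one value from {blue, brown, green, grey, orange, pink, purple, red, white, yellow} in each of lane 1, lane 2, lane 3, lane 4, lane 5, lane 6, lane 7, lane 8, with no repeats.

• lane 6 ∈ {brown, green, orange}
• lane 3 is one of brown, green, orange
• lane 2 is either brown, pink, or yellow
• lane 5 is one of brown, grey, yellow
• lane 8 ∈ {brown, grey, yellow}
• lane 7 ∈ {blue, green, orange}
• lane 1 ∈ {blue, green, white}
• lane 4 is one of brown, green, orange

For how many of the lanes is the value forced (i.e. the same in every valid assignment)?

3

The 8 variables together cover exactly {blue, brown, green, grey, orange, pink, white, yellow} — 8 values for 8 variables — and pink appears only in lane 2's list, so lane 2 = pink.
The 7 still-open variables draw from only 7 values {blue, brown, green, grey, orange, white, yellow}, so each is used; only lane 1 can be white, hence lane 1 = white.
Among the 6 still-open variables, blue fits only lane 7 (and all 6 values in {blue, brown, green, grey, orange, yellow} must be used), so lane 7 = blue.
The 3 variables lane 3, lane 4, lane 6 are confined to {brown, green, orange}, which locks those values in; drop them from lane 5, lane 8.
Determined: lane 1=white, lane 2=pink, lane 7=blue. The other lanes each still have more than one consistent value. That makes 3.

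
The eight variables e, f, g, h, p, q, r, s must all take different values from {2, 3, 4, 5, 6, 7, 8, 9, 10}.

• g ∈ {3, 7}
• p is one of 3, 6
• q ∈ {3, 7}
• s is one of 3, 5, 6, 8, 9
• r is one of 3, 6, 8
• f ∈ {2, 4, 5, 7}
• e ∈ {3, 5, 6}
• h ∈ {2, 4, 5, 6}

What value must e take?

Among the 8 variables, 9 fits only s (and all 8 values in {2, 3, 4, 5, 6, 7, 8, 9} must be used), so s = 9.
Among the 7 still-open variables, 8 fits only r (and all 7 values in {2, 3, 4, 5, 6, 7, 8} must be used), so r = 8.
g and q share exactly the 2 values {3, 7}; by pigeonhole those values go to them, so strike 3, 7 from e, f, p.
That leaves p = 6. Eliminate 6 elsewhere: e, h.
So e = 5.

5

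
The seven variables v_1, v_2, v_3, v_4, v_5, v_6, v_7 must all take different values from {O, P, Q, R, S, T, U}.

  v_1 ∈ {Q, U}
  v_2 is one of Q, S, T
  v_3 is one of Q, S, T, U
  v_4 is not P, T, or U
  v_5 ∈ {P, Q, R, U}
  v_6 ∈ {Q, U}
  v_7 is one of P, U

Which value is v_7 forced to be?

P

The 7 variables draw from only 7 values {O, P, Q, R, S, T, U}, so each is used; only v_4 can be O, hence v_4 = O.
Among the 6 still-open variables, R fits only v_5 (and all 6 values in {P, Q, R, S, T, U} must be used), so v_5 = R.
Among the 5 still-open variables, P fits only v_7 (and all 5 values in {P, Q, S, T, U} must be used), so v_7 = P.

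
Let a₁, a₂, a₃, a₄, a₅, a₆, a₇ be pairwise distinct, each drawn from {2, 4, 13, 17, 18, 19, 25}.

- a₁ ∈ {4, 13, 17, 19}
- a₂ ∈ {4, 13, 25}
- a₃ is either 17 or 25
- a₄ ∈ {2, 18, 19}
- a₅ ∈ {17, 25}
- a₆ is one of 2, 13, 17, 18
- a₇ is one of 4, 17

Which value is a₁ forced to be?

a₃ and a₅ between them cover only {17, 25} — a naked pair. Remove those values from a₁, a₂, a₆, a₇.
a₇'s domain is down to {4}, so a₇ = 4. Strike 4 from a₁, a₂.
a₂ must be 13 (only option left). Remove 13 from a₁, a₆.
So a₁ = 19.

19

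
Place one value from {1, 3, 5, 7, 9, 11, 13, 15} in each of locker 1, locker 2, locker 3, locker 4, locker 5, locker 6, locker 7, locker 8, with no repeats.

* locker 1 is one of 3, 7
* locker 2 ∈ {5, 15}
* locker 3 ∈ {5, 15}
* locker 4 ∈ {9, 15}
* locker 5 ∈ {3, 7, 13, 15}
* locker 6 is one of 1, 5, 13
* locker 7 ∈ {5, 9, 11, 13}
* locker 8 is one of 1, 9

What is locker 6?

13

The 8 variables draw from only 8 values {1, 3, 5, 7, 9, 11, 13, 15}, so each is used; only locker 7 can be 11, hence locker 7 = 11.
locker 2 and locker 3 between them cover only {5, 15} — a naked pair. Remove those values from locker 4, locker 5, locker 6.
That leaves locker 4 = 9. Strike 9 from locker 8.
locker 8 has just one choice, so locker 8 = 1. Remove 1 from locker 6.
So locker 6 = 13.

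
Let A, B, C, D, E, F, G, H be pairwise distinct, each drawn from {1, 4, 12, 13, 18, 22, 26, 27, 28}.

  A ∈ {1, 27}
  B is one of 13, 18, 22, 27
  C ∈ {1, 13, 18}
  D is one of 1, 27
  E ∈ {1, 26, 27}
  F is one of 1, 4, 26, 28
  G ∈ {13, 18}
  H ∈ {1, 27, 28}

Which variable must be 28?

The 8 variables draw from only 8 values {1, 4, 13, 18, 22, 26, 27, 28}, so each is used; only F can be 4, hence F = 4.
Among the 7 still-open variables, 22 fits only B (and all 7 values in {1, 13, 18, 22, 26, 27, 28} must be used), so B = 22.
The 6 still-open variables together cover exactly {1, 13, 18, 26, 27, 28} — 6 values for 6 variables — and 26 appears only in E's list, so E = 26.
The 5 still-open variables draw from only 5 values {1, 13, 18, 27, 28}, so each is used; only H can be 28, hence H = 28.

H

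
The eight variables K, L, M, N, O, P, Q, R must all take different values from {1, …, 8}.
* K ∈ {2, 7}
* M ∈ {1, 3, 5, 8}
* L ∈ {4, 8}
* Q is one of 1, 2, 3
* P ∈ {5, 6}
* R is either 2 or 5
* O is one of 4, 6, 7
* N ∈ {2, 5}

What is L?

8

N and R share exactly the 2 values {2, 5}; by pigeonhole those values go to them, so strike 2, 5 from K, M, P, Q.
That leaves K = 7. Remove 7 from O.
P must be 6 (only option left). So O can't be 6.
O must be 4 (only option left). Remove 4 from L.
So L = 8.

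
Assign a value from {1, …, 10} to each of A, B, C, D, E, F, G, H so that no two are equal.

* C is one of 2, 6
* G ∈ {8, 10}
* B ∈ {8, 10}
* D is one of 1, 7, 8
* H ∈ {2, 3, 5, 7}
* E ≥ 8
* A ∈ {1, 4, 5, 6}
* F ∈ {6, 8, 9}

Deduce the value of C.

2

B and G share exactly the 2 values {8, 10}; by pigeonhole those values go to them, so strike 8, 10 from D, E, F.
That leaves E = 9. Remove 9 from F.
F has just one choice, so F = 6. Remove 6 from A, C.
So C = 2.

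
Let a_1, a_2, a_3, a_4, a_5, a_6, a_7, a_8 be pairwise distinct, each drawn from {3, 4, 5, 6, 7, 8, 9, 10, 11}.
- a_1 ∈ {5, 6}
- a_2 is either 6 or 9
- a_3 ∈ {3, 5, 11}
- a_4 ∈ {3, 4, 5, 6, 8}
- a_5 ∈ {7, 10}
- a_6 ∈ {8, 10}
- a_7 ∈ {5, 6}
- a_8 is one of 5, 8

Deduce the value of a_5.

7

a_1 and a_7 share exactly the 2 values {5, 6}; by pigeonhole those values go to them, so strike 5, 6 from a_2, a_3, a_4, a_8.
a_2's domain is down to {9}, so a_2 = 9.
a_8 must be 8 (only option left). Eliminate 8 elsewhere: a_4, a_6.
a_6 has just one choice, so a_6 = 10. Eliminate 10 elsewhere: a_5.
So a_5 = 7.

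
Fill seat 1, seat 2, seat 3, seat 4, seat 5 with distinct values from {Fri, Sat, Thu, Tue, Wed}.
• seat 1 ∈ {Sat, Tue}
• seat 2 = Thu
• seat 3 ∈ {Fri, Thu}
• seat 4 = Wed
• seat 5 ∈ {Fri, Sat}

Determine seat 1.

Tue

seat 2 has just one choice, so seat 2 = Thu. Remove Thu from seat 3.
seat 3 has just one choice, so seat 3 = Fri. Remove Fri from seat 5.
That leaves seat 4 = Wed.
seat 5 must be Sat (only option left). So seat 1 can't be Sat.
So seat 1 = Tue.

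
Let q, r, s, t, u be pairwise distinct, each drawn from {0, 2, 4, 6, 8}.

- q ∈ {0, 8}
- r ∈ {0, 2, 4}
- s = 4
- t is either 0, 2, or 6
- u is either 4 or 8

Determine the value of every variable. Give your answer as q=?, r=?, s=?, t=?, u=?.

q=0, r=2, s=4, t=6, u=8

s's domain is down to {4}, so s = 4. So r, u can't be 4.
u must be 8 (only option left). So q can't be 8.
q's domain is down to {0}, so q = 0. Remove 0 from r, t.
r must be 2 (only option left). Strike 2 from t.
That leaves t = 6.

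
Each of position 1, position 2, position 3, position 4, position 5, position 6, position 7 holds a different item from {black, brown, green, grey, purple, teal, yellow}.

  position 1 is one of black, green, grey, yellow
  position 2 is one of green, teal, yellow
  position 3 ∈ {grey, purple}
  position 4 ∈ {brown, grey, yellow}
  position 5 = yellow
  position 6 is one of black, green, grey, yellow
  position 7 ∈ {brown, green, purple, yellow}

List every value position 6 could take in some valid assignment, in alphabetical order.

position 5 must be yellow (only option left). So position 1, position 2, position 4, position 6, position 7 can't be yellow.
Among the 6 still-open variables, teal fits only position 2 (and all 6 values in {black, brown, green, grey, purple, teal} must be used), so position 2 = teal.
No further eliminations apply; position 6 can still be any of black, green, grey.

black, green, grey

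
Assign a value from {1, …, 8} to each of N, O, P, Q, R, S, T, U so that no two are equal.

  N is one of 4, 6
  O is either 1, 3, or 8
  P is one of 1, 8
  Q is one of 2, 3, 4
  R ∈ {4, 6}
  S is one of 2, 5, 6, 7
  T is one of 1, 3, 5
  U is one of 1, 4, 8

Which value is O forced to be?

Among the 8 variables, 7 fits only S (and all 8 values in {1, 2, 3, 4, 5, 6, 7, 8} must be used), so S = 7.
Among the 7 still-open variables, 2 fits only Q (and all 7 values in {1, 2, 3, 4, 5, 6, 8} must be used), so Q = 2.
The 6 still-open variables together cover exactly {1, 3, 4, 5, 6, 8} — 6 values for 6 variables — and 5 appears only in T's list, so T = 5.
The 5 still-open variables draw from only 5 values {1, 3, 4, 6, 8}, so each is used; only O can be 3, hence O = 3.

3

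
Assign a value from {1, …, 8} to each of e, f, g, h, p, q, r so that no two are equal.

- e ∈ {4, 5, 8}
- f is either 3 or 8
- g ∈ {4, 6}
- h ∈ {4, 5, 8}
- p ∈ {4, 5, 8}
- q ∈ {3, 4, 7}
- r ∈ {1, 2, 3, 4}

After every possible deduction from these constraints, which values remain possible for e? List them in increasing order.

e, h, p share exactly the 3 values {4, 5, 8}; by pigeonhole those values go to them, so strike 4, 5, 8 from f, g, q, r.
f has just one choice, so f = 3. Eliminate 3 elsewhere: q, r.
g must be 6 (only option left).
q's domain is down to {7}, so q = 7.
No further eliminations apply; e can still be any of 4, 5, 8.

4, 5, 8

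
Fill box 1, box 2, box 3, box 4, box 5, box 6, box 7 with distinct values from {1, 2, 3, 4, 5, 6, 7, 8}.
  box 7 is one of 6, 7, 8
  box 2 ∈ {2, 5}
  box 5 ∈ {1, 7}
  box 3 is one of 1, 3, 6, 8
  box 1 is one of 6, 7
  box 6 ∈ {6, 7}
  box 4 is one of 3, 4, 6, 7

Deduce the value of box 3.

box 1 and box 6 share exactly the 2 values {6, 7}; by pigeonhole those values go to them, so strike 6, 7 from box 3, box 4, box 5, box 7.
box 5 has just one choice, so box 5 = 1. So box 3 can't be 1.
box 7's domain is down to {8}, so box 7 = 8. Strike 8 from box 3.
So box 3 = 3.

3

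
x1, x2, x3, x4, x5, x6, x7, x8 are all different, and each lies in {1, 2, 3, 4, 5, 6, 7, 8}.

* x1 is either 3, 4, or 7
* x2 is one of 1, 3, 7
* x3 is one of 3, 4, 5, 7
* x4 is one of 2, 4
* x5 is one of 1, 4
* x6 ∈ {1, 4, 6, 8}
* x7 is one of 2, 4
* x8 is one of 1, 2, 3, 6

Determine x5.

The 8 variables draw from only 8 values {1, 2, 3, 4, 5, 6, 7, 8}, so each is used; only x3 can be 5, hence x3 = 5.
The 7 still-open variables together cover exactly {1, 2, 3, 4, 6, 7, 8} — 7 values for 7 variables — and 8 appears only in x6's list, so x6 = 8.
The 6 still-open variables draw from only 6 values {1, 2, 3, 4, 6, 7}, so each is used; only x8 can be 6, hence x8 = 6.
x4 and x7 share exactly the 2 values {2, 4}; by pigeonhole those values go to them, so strike 2, 4 from x1, x5.
So x5 = 1.

1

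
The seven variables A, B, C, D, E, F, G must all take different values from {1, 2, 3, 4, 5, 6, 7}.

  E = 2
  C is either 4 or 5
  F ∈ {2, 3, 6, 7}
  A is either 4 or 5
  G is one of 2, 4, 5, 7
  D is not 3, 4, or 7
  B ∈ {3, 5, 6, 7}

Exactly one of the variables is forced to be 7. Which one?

E has just one choice, so E = 2. So D, F, G can't be 2.
The 6 still-open variables together cover exactly {1, 3, 4, 5, 6, 7} — 6 values for 6 variables — and 1 appears only in D's list, so D = 1.
A and C share exactly the 2 values {4, 5}; by pigeonhole those values go to them, so strike 4, 5 from B, G.
So 7 goes to G.

G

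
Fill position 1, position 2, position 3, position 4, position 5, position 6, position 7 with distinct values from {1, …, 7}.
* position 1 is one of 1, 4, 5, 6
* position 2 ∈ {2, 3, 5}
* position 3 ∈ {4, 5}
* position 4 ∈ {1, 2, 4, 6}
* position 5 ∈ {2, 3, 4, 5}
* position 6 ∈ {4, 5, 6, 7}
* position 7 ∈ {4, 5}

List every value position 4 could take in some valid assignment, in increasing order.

1, 6

The 7 variables together cover exactly {1, 2, 3, 4, 5, 6, 7} — 7 values for 7 variables — and 7 appears only in position 6's list, so position 6 = 7.
position 3 and position 7 between them cover only {4, 5} — a naked pair. Remove those values from position 1, position 2, position 4, position 5.
The 2 variables position 2 and position 5 are confined to {2, 3}, which locks those values in; drop them from position 4.
No further eliminations apply; position 4 can still be any of 1, 6.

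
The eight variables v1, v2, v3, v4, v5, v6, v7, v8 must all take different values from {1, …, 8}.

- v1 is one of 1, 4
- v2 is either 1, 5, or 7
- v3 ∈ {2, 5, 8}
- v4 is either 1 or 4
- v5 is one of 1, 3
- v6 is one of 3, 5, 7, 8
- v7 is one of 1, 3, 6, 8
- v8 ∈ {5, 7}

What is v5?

3

Among the 8 variables, 2 fits only v3 (and all 8 values in {1, 2, 3, 4, 5, 6, 7, 8} must be used), so v3 = 2.
The 7 still-open variables together cover exactly {1, 3, 4, 5, 6, 7, 8} — 7 values for 7 variables — and 6 appears only in v7's list, so v7 = 6.
The 6 still-open variables draw from only 6 values {1, 3, 4, 5, 7, 8}, so each is used; only v6 can be 8, hence v6 = 8.
The 5 still-open variables draw from only 5 values {1, 3, 4, 5, 7}, so each is used; only v5 can be 3, hence v5 = 3.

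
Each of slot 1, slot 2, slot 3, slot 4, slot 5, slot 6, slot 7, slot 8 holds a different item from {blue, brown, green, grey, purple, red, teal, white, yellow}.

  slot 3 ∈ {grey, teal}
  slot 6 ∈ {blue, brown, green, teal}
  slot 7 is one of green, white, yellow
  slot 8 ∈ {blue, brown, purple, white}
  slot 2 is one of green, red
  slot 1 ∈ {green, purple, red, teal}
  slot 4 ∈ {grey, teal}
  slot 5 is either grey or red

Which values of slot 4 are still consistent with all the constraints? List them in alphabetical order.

grey, teal

slot 3 and slot 4 between them cover only {grey, teal} — a naked pair. Remove those values from slot 1, slot 5, slot 6.
slot 5 has just one choice, so slot 5 = red. Remove red from slot 1, slot 2.
That leaves slot 2 = green. Remove green from slot 1, slot 6, slot 7.
That leaves slot 1 = purple. Remove purple from slot 8.
No further eliminations apply; slot 4 can still be any of grey, teal.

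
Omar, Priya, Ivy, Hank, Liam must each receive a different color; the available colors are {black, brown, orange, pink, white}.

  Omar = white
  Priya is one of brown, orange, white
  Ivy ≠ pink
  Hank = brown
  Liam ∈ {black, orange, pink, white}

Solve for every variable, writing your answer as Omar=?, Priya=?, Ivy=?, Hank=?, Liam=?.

Omar's domain is down to {white}, so Omar = white. So Priya, Ivy, Liam can't be white.
Hank has just one choice, so Hank = brown. Strike brown from Priya, Ivy.
Priya has just one choice, so Priya = orange. So Ivy, Liam can't be orange.
Ivy's domain is down to {black}, so Ivy = black. Eliminate black elsewhere: Liam.
Liam has just one choice, so Liam = pink.

Omar=white, Priya=orange, Ivy=black, Hank=brown, Liam=pink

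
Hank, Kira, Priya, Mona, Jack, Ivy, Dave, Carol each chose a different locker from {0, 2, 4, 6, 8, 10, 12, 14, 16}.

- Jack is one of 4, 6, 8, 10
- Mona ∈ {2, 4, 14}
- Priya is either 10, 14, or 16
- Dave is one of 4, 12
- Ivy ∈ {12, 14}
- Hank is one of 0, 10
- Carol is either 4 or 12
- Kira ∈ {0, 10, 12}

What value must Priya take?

16

Dave and Carol share exactly the 2 values {4, 12}; by pigeonhole those values go to them, so strike 4, 12 from Kira, Mona, Jack, Ivy.
Ivy has just one choice, so Ivy = 14. Remove 14 from Priya, Mona.
Mona must be 2 (only option left).
Hank and Kira share exactly the 2 values {0, 10}; by pigeonhole those values go to them, so strike 0, 10 from Priya, Jack.
So Priya = 16.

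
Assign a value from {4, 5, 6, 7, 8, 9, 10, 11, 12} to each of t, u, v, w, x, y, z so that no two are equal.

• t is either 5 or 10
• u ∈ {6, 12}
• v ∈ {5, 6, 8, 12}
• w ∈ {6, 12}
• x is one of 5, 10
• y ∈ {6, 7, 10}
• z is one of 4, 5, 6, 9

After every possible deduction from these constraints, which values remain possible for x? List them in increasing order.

The 2 variables t and x are confined to {5, 10}, which locks those values in; drop them from v, y, z.
u and w share exactly the 2 values {6, 12}; by pigeonhole those values go to them, so strike 6, 12 from v, y, z.
v has just one choice, so v = 8.
y's domain is down to {7}, so y = 7.
No further eliminations apply; x can still be any of 5, 10.

5, 10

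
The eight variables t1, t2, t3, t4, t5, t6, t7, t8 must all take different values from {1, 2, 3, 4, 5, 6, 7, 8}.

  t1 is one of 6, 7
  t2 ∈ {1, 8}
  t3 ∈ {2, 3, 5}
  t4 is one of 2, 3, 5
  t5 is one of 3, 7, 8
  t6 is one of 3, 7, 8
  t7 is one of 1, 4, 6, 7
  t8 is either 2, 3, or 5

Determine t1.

6

The 8 variables together cover exactly {1, 2, 3, 4, 5, 6, 7, 8} — 8 values for 8 variables — and 4 appears only in t7's list, so t7 = 4.
The 7 still-open variables together cover exactly {1, 2, 3, 5, 6, 7, 8} — 7 values for 7 variables — and 1 appears only in t2's list, so t2 = 1.
The 6 still-open variables draw from only 6 values {2, 3, 5, 6, 7, 8}, so each is used; only t1 can be 6, hence t1 = 6.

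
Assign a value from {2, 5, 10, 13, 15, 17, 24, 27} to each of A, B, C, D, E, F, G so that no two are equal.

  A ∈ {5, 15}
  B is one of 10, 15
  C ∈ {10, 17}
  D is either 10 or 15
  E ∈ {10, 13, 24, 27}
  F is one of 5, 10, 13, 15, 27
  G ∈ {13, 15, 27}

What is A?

The 7 variables draw from only 7 values {5, 10, 13, 15, 17, 24, 27}, so each is used; only C can be 17, hence C = 17.
The 6 still-open variables together cover exactly {5, 10, 13, 15, 24, 27} — 6 values for 6 variables — and 24 appears only in E's list, so E = 24.
The 2 variables B and D are confined to {10, 15}, which locks those values in; drop them from A, F, G.
So A = 5.

5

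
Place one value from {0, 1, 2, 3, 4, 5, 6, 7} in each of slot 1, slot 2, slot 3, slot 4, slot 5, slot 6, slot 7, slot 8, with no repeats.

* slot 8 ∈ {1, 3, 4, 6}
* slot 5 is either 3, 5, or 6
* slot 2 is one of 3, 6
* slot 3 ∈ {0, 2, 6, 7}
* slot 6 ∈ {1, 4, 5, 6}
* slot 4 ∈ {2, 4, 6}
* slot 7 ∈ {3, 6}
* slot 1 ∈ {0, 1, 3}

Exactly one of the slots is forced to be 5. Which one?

slot 5

The 8 variables draw from only 8 values {0, 1, 2, 3, 4, 5, 6, 7}, so each is used; only slot 3 can be 7, hence slot 3 = 7.
The 7 still-open variables together cover exactly {0, 1, 2, 3, 4, 5, 6} — 7 values for 7 variables — and 0 appears only in slot 1's list, so slot 1 = 0.
Among the 6 still-open variables, 2 fits only slot 4 (and all 6 values in {1, 2, 3, 4, 5, 6} must be used), so slot 4 = 2.
The 2 variables slot 2 and slot 7 are confined to {3, 6}, which locks those values in; drop them from slot 5, slot 6, slot 8.
So 5 goes to slot 5.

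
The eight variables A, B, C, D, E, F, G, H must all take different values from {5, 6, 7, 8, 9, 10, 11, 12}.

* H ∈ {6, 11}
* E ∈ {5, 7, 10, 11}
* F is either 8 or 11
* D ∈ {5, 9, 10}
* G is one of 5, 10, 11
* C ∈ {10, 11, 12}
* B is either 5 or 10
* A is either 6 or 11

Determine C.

The 8 variables draw from only 8 values {5, 6, 7, 8, 9, 10, 11, 12}, so each is used; only E can be 7, hence E = 7.
The 7 still-open variables draw from only 7 values {5, 6, 8, 9, 10, 11, 12}, so each is used; only F can be 8, hence F = 8.
The 6 still-open variables together cover exactly {5, 6, 9, 10, 11, 12} — 6 values for 6 variables — and 9 appears only in D's list, so D = 9.
Among the 5 still-open variables, 12 fits only C (and all 5 values in {5, 6, 10, 11, 12} must be used), so C = 12.

12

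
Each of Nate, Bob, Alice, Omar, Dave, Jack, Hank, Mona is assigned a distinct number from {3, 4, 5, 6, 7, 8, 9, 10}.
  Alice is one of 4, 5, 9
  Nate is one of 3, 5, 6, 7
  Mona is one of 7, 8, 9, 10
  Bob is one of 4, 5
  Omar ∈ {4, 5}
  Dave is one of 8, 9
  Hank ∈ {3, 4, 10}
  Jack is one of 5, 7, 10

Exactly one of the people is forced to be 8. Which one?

The 8 variables draw from only 8 values {3, 4, 5, 6, 7, 8, 9, 10}, so each is used; only Nate can be 6, hence Nate = 6.
Among the 7 still-open variables, 3 fits only Hank (and all 7 values in {3, 4, 5, 7, 8, 9, 10} must be used), so Hank = 3.
Bob and Omar between them cover only {4, 5} — a naked pair. Remove those values from Alice, Jack.
Alice has just one choice, so Alice = 9. Remove 9 from Dave, Mona.
So 8 goes to Dave.

Dave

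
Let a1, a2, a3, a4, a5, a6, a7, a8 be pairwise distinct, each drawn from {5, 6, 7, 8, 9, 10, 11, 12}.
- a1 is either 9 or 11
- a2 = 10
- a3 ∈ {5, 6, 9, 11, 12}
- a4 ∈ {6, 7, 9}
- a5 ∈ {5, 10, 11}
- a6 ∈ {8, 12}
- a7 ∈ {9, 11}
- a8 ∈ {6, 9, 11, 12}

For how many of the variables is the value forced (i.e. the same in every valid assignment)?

4

a2 must be 10 (only option left). So a5 can't be 10.
Among the 7 still-open variables, 7 fits only a4 (and all 7 values in {5, 6, 7, 8, 9, 11, 12} must be used), so a4 = 7.
The 6 still-open variables draw from only 6 values {5, 6, 8, 9, 11, 12}, so each is used; only a6 can be 8, hence a6 = 8.
a1 and a7 between them cover only {9, 11} — a naked pair. Remove those values from a3, a5, a8.
a5's domain is down to {5}, so a5 = 5. Remove 5 from a3.
Determined: a2=10, a4=7, a5=5, a6=8. The other variables each still have more than one consistent value. That makes 4.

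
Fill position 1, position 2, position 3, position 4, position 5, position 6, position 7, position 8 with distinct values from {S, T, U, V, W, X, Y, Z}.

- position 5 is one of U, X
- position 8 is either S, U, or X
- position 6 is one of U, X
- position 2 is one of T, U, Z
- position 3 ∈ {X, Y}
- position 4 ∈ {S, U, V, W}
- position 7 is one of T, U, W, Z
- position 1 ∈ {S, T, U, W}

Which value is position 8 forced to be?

S

The 8 variables draw from only 8 values {S, T, U, V, W, X, Y, Z}, so each is used; only position 4 can be V, hence position 4 = V.
The 7 still-open variables draw from only 7 values {S, T, U, W, X, Y, Z}, so each is used; only position 3 can be Y, hence position 3 = Y.
position 5 and position 6 share exactly the 2 values {U, X}; by pigeonhole those values go to them, so strike U, X from position 1, position 2, position 7, position 8.
So position 8 = S.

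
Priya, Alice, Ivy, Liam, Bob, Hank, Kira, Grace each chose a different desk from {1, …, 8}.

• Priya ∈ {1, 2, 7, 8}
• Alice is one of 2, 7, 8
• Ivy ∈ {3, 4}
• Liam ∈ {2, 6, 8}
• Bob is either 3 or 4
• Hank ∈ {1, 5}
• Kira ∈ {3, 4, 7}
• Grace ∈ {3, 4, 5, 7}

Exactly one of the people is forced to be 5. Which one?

Grace

The 8 variables together cover exactly {1, 2, 3, 4, 5, 6, 7, 8} — 8 values for 8 variables — and 6 appears only in Liam's list, so Liam = 6.
The 2 variables Ivy and Bob are confined to {3, 4}, which locks those values in; drop them from Kira, Grace.
That leaves Kira = 7. Strike 7 from Priya, Alice, Grace.
So 5 goes to Grace.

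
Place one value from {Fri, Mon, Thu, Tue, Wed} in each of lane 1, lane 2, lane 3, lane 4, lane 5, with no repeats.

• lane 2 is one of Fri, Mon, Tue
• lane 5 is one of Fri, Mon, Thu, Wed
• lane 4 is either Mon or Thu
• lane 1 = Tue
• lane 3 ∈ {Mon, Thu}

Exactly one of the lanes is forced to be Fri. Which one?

lane 1 must be Tue (only option left). So lane 2 can't be Tue.
Among the 4 still-open variables, Wed fits only lane 5 (and all 4 values in {Fri, Mon, Thu, Wed} must be used), so lane 5 = Wed.
The 3 still-open variables draw from only 3 values {Fri, Mon, Thu}, so each is used; only lane 2 can be Fri, hence lane 2 = Fri.

lane 2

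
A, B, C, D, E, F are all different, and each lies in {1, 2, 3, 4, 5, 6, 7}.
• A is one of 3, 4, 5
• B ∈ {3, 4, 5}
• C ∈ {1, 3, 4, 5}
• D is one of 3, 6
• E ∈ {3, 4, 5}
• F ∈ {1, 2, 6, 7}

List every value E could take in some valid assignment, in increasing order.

The 3 variables A, B, E are confined to {3, 4, 5}, which locks those values in; drop them from C, D.
C's domain is down to {1}, so C = 1. Eliminate 1 elsewhere: F.
D's domain is down to {6}, so D = 6. Remove 6 from F.
No further eliminations apply; E can still be any of 3, 4, 5.

3, 4, 5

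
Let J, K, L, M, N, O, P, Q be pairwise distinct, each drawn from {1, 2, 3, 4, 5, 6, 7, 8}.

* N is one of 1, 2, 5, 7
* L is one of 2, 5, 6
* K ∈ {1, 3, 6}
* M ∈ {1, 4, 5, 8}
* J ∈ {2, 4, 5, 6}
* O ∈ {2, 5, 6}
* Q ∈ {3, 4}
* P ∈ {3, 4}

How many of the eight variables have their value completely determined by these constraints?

3

The 8 variables draw from only 8 values {1, 2, 3, 4, 5, 6, 7, 8}, so each is used; only N can be 7, hence N = 7.
The 7 still-open variables draw from only 7 values {1, 2, 3, 4, 5, 6, 8}, so each is used; only M can be 8, hence M = 8.
The 6 still-open variables together cover exactly {1, 2, 3, 4, 5, 6} — 6 values for 6 variables — and 1 appears only in K's list, so K = 1.
P and Q share exactly the 2 values {3, 4}; by pigeonhole those values go to them, so strike 3, 4 from J.
Determined: K=1, M=8, N=7. The other variables each still have more than one consistent value. That makes 3.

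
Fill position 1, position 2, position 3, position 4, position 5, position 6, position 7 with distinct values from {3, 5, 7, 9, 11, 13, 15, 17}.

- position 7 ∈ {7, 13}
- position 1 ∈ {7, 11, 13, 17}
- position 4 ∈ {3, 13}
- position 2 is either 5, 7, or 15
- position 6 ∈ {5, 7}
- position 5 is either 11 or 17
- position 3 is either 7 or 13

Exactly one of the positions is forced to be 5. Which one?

position 6

The 7 variables draw from only 7 values {3, 5, 7, 11, 13, 15, 17}, so each is used; only position 4 can be 3, hence position 4 = 3.
The 6 still-open variables together cover exactly {5, 7, 11, 13, 15, 17} — 6 values for 6 variables — and 15 appears only in position 2's list, so position 2 = 15.
The 5 still-open variables together cover exactly {5, 7, 11, 13, 17} — 5 values for 5 variables — and 5 appears only in position 6's list, so position 6 = 5.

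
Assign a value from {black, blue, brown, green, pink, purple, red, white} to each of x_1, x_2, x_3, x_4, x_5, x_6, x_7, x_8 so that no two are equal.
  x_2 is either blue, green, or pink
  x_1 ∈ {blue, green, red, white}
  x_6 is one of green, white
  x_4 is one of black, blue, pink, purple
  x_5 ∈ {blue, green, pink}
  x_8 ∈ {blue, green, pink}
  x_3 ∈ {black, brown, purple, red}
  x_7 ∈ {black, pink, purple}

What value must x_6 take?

Among the 8 variables, brown fits only x_3 (and all 8 values in {black, blue, brown, green, pink, purple, red, white} must be used), so x_3 = brown.
Among the 7 still-open variables, red fits only x_1 (and all 7 values in {black, blue, green, pink, purple, red, white} must be used), so x_1 = red.
The 6 still-open variables together cover exactly {black, blue, green, pink, purple, white} — 6 values for 6 variables — and white appears only in x_6's list, so x_6 = white.

white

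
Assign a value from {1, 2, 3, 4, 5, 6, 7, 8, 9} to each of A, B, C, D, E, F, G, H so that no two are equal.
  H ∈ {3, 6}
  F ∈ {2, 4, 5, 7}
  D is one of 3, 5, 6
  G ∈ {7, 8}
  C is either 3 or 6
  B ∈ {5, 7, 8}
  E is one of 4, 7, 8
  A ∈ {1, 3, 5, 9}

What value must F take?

2

C and H share exactly the 2 values {3, 6}; by pigeonhole those values go to them, so strike 3, 6 from A, D.
That leaves D = 5. So A, B, F can't be 5.
B and G share exactly the 2 values {7, 8}; by pigeonhole those values go to them, so strike 7, 8 from E, F.
E must be 4 (only option left). Eliminate 4 elsewhere: F.
So F = 2.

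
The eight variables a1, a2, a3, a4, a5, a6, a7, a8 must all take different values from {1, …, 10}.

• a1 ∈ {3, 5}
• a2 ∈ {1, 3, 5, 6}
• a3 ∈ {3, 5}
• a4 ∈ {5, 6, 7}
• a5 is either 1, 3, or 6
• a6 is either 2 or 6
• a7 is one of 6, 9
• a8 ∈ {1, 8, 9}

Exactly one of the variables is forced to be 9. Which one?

The 8 variables together cover exactly {1, 2, 3, 5, 6, 7, 8, 9} — 8 values for 8 variables — and 2 appears only in a6's list, so a6 = 2.
The 7 still-open variables together cover exactly {1, 3, 5, 6, 7, 8, 9} — 7 values for 7 variables — and 7 appears only in a4's list, so a4 = 7.
The 6 still-open variables together cover exactly {1, 3, 5, 6, 8, 9} — 6 values for 6 variables — and 8 appears only in a8's list, so a8 = 8.
Among the 5 still-open variables, 9 fits only a7 (and all 5 values in {1, 3, 5, 6, 9} must be used), so a7 = 9.

a7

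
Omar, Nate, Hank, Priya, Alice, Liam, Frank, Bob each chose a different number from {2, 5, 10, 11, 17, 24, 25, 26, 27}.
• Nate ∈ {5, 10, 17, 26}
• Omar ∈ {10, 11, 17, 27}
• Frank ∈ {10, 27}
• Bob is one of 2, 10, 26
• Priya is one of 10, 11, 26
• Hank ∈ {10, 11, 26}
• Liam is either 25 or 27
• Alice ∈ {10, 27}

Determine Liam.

25

The 8 variables together cover exactly {2, 5, 10, 11, 17, 25, 26, 27} — 8 values for 8 variables — and 2 appears only in Bob's list, so Bob = 2.
The 7 still-open variables draw from only 7 values {5, 10, 11, 17, 25, 26, 27}, so each is used; only Nate can be 5, hence Nate = 5.
The 6 still-open variables together cover exactly {10, 11, 17, 25, 26, 27} — 6 values for 6 variables — and 17 appears only in Omar's list, so Omar = 17.
The 5 still-open variables together cover exactly {10, 11, 25, 26, 27} — 5 values for 5 variables — and 25 appears only in Liam's list, so Liam = 25.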